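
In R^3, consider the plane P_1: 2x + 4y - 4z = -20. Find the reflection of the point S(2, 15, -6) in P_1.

(-10, -9, 18)

λ = (n·S − d)/|n|² = (88 − (-20))/36 = 3.
Reflection = S − 2λn = (2, 15, -6) − 6·(2, 4, -4) = (-10, -9, 18).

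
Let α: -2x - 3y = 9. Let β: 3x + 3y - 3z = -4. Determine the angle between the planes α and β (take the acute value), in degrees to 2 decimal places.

cos θ = |n₁·n₂| / (|n₁||n₂|) = |-15| / (√13 · √27).
θ = arccos(0.80064) ≈ 36.81°.

36.81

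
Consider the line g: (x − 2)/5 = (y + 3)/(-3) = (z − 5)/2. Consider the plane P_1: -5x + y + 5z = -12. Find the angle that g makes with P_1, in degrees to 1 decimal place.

g has direction (5, -3, 2) through (2, -3, 5).
sin θ = |n·v| / (|n||v|) = |-18| / (√51 · √38) = 0.40888.
θ ≈ 24.1°.

24.1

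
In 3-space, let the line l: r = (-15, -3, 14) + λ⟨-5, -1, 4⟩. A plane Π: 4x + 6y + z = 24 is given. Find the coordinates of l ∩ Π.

(5, 1, -2)

Substitute r = (-15, -3, 14) + t(-5, -1, 4) into the plane: -64 + (-22)t = 24, so t = -4.
Intersection: (-15, -3, 14) + (-4)·(-5, -1, 4) = (5, 1, -2).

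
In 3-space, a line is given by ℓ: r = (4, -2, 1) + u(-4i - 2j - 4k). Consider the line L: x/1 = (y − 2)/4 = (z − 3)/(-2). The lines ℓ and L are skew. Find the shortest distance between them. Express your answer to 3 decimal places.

L has direction (1, 4, -2) through (0, 2, 3).
Common perpendicular direction n = (-4, -2, -4) × (1, 4, -2) = (20, -12, -14).
With w = (0, 2, 3) − (4, -2, 1) = (-4, 4, 2), w · n = -156.
Distance = |w · n| / |n| = |-156| / √740 ≈ 5.735.

5.735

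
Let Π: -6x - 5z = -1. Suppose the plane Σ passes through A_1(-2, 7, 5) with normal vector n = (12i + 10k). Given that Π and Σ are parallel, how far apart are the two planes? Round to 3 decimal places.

1.536

Σ: n·r = n·A_1 gives 12x + 10z = 26.
Rescale Σ by 1/(-2): -6x - 5z = -13. Then distance = |-1 − (-13)| / √61 ≈ 1.536.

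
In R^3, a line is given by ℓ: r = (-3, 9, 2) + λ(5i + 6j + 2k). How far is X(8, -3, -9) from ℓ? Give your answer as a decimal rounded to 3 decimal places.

19.042

Taking (-3, 9, 2) on ℓ with direction v = (5, 6, 2): w = X − (-3, 9, 2) = (11, -12, -11), and w × v = (42, -77, 126).
Distance = |w × v| / |v| = √23569 / √65 ≈ 19.042.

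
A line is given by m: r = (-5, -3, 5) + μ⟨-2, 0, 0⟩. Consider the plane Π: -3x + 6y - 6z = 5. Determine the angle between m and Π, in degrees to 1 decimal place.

sin θ = |n·v| / (|n||v|) = |6| / (√81 · √4) = 0.33333.
θ ≈ 19.5°.

19.5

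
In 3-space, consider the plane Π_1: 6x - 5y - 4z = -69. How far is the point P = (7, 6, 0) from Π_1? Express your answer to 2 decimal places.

9.23

n·P − d = (6)·(7) + (-5)·(6) + (-4)·(0) − (-69) = 81; |n| = √77.
Distance = |81| / √77 = 81/√77 ≈ 9.23.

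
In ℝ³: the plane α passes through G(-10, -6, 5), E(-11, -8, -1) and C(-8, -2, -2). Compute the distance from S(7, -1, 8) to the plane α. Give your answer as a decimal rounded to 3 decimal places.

GE = (-1, -2, -6), GC = (2, 4, -7); a normal to α is GE × GC = (38, -19, 0).
Using G: α has equation 38x - 19y = -266.
n·S − d = (38)·(7) + (-19)·(-1) + (0)·(8) − (-266) = 551; |n| = √1805.
Distance = |551| / √1805 = 551/√1805 ≈ 12.969.

12.969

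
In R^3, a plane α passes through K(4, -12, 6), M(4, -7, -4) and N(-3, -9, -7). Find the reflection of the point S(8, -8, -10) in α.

KM = (0, 5, -10), KN = (-7, 3, -13); a normal to α is KM × KN = (-35, 70, 35).
Using K: α has equation -35x + 70y + 35z = -770.
λ = (n·S − d)/|n|² = (-1190 − (-770))/7350 = -2/35.
Reflection = S − 2λn = (8, -8, -10) − (-4/35)·(-35, 70, 35) = (4, 0, -6).

(4, 0, -6)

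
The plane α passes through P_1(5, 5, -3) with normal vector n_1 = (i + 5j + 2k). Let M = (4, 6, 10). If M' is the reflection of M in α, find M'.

α: n_1·r = n_1·P_1 gives x + 5y + 2z = 24.
λ = (n·M − d)/|n|² = (54 − 24)/30 = 1.
Reflection = M − 2λn = (4, 6, 10) − 2·(1, 5, 2) = (2, -4, 6).

(2, -4, 6)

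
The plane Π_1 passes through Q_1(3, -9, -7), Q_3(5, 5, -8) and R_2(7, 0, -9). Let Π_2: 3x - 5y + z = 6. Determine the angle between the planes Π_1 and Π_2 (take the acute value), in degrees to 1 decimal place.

67.8

Q_1Q_3 = (2, 14, -1), Q_1R_2 = (4, 9, -2); a normal to Π_1 is Q_1Q_3 × Q_1R_2 = (-19, 0, -38).
Using Q_1: Π_1 has equation -19x - 38z = 209.
cos θ = |n₁·n₂| / (|n₁||n₂|) = |-95| / (√1805 · √35).
θ = arccos(0.37796) ≈ 67.8°.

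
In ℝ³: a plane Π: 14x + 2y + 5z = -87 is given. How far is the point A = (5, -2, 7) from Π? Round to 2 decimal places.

n·A − d = (14)·(5) + (2)·(-2) + (5)·(7) − (-87) = 188; |n| = √225.
Distance = |188| / √225 = 188/√225 ≈ 12.53.

12.53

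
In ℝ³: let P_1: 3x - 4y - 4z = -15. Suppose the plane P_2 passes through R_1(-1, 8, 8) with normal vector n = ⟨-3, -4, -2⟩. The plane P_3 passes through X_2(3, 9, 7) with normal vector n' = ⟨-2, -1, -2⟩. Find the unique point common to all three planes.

(7, 3, 6)

P_2: n·r = n·R_1 gives -3x - 4y - 2z = -45.
P_3: n'·r = n'·X_2 gives -2x - y - 2z = -29.
Solving the 3×3 linear system 3x - 4y - 4z = -15, -3x - 4y - 2z = -45, -2x - y - 2z = -29 (e.g. by elimination or Cramer's rule, determinant = 46) gives (7, 3, 6).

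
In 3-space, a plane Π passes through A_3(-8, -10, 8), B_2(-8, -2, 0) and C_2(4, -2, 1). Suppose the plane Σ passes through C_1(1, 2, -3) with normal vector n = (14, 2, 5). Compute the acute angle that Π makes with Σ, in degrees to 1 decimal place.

74.1

A_3B_2 = (0, 8, -8), A_3C_2 = (12, 8, -7); a normal to Π is A_3B_2 × A_3C_2 = (8, -96, -96).
Using A_3: Π has equation 8x - 96y - 96z = 128.
Σ: n·r = n·C_1 gives 14x + 2y + 5z = 3.
cos θ = |n₁·n₂| / (|n₁||n₂|) = |-560| / (√18496 · √225).
θ = arccos(0.27451) ≈ 74.1°.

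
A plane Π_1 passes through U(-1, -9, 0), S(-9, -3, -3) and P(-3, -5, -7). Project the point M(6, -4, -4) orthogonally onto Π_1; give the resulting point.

US = (-8, 6, -3), UP = (-2, 4, -7); a normal to Π_1 is US × UP = (-30, -50, -20).
Using U: Π_1 has equation -30x - 50y - 20z = 480.
Foot = M − λn with λ = (n·M − d)/|n|² = (100 − 480)/3800 = -1/10.
Foot = (6, -4, -4) − (-1/10)·(-30, -50, -20) = (3, -9, -6).

(3, -9, -6)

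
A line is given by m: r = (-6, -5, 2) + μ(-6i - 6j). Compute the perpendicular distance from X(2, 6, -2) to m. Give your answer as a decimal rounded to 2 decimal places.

Taking (-6, -5, 2) on m with direction v = (-6, -6, 0): w = X − (-6, -5, 2) = (8, 11, -4), and w × v = (-24, 24, 18).
Distance = |w × v| / |v| = √1476 / √72 ≈ 4.53.

4.53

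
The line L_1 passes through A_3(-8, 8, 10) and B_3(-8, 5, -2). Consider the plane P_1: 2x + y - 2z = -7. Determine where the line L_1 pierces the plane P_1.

(-8, 5, -2)

A direction vector for L_1 is B_3 − A_3 = (0, -3, -12).
Substitute r = (-8, 8, 10) + t(0, -3, -12) into the plane: -28 + 21t = -7, so t = 1.
Intersection: (-8, 8, 10) + 1·(0, -3, -12) = (-8, 5, -2).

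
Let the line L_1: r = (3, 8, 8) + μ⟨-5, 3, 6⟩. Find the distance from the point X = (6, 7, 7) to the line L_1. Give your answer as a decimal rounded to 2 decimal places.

Taking (3, 8, 8) on L_1 with direction v = (-5, 3, 6): w = X − (3, 8, 8) = (3, -1, -1), and w × v = (-3, -13, 4).
Distance = |w × v| / |v| = √194 / √70 ≈ 1.66.

1.66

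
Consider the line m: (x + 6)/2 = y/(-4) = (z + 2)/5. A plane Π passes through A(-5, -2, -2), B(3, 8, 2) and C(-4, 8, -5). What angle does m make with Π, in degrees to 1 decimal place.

8.2

m has direction (2, -4, 5) through (-6, 0, -2).
AB = (8, 10, 4), AC = (1, 10, -3); a normal to Π is AB × AC = (-70, 28, 70).
Using A: Π has equation -70x + 28y + 70z = 154.
sin θ = |n·v| / (|n||v|) = |98| / (√10584 · √45) = 0.14200.
θ ≈ 8.2°.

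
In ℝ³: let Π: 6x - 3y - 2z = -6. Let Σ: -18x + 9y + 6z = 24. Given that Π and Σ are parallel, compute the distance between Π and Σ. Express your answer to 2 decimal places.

Rescale Σ by 1/(-3): 6x - 3y - 2z = -8. Then distance = |-6 − (-8)| / √49 ≈ 0.29.

0.29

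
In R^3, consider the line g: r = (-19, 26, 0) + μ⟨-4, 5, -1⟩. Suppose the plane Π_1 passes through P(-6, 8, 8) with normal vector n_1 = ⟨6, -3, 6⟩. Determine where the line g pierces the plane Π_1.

Π_1: n_1·r = n_1·P gives 6x - 3y + 6z = -12.
Substitute r = (-19, 26, 0) + t(-4, 5, -1) into the plane: -192 + (-45)t = -12, so t = -4.
Intersection: (-19, 26, 0) + (-4)·(-4, 5, -1) = (-3, 6, 4).

(-3, 6, 4)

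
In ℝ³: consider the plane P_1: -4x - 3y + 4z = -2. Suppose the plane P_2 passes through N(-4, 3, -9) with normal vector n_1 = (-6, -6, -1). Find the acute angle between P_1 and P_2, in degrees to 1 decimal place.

P_2: n_1·r = n_1·N gives -6x - 6y - z = 15.
cos θ = |n₁·n₂| / (|n₁||n₂|) = |38| / (√41 · √73).
θ = arccos(0.69459) ≈ 46.0°.

46.0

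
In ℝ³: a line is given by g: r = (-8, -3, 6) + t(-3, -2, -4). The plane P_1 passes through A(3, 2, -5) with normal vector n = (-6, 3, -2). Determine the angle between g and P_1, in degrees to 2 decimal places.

32.04

P_1: n·r = n·A gives -6x + 3y - 2z = -2.
sin θ = |n·v| / (|n||v|) = |20| / (√49 · √29) = 0.53056.
θ ≈ 32.04°.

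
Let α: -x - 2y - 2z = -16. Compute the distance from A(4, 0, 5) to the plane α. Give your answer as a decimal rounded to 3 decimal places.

n·A − d = (-1)·(4) + (-2)·(0) + (-2)·(5) − (-16) = 2; |n| = √9.
Distance = |2| / √9 = 2/√9 ≈ 0.667.

0.667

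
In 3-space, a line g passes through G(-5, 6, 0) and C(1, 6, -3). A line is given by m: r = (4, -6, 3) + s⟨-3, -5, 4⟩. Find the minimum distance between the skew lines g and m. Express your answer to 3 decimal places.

A direction vector for g is C − G = (6, 0, -3).
Common perpendicular direction n = (6, 0, -3) × (-3, -5, 4) = (-15, -15, -30).
With w = (4, -6, 3) − (-5, 6, 0) = (9, -12, 3), w · n = -45.
Distance = |w · n| / |n| = |-45| / √1350 ≈ 1.225.

1.225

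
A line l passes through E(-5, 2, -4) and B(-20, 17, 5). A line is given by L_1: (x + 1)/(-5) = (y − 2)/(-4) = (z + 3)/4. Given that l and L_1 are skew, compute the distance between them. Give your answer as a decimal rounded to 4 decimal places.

A direction vector for l is B − E = (-15, 15, 9).
L_1 has direction (-5, -4, 4) through (-1, 2, -3).
Common perpendicular direction n = (-15, 15, 9) × (-5, -4, 4) = (96, 15, 135).
With w = (-1, 2, -3) − (-5, 2, -4) = (4, 0, 1), w · n = 519.
Distance = |w · n| / |n| = |519| / √27666 ≈ 3.1203.

3.1203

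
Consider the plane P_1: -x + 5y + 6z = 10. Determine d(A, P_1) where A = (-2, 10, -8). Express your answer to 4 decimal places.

n·A − d = (-1)·(-2) + (5)·(10) + (6)·(-8) − 10 = -6; |n| = √62.
Distance = |-6| / √62 = 6/√62 ≈ 0.7620.

0.7620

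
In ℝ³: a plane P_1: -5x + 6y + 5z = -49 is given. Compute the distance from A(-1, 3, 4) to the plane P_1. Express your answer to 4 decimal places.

9.9206

n·A − d = (-5)·(-1) + (6)·(3) + (5)·(4) − (-49) = 92; |n| = √86.
Distance = |92| / √86 = 92/√86 ≈ 9.9206.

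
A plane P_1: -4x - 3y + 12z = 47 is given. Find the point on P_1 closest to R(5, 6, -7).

Foot = R − λn with λ = (n·R − d)/|n|² = (-122 − 47)/169 = -1.
Foot = (5, 6, -7) − (-1)·(-4, -3, 12) = (1, 3, 5).

(1, 3, 5)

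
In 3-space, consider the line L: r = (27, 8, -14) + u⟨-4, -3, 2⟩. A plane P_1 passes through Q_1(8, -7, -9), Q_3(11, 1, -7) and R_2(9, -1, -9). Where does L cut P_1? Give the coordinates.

(11, -4, -6)

Q_1Q_3 = (3, 8, 2), Q_1R_2 = (1, 6, 0); a normal to P_1 is Q_1Q_3 × Q_1R_2 = (-12, 2, 10).
Using Q_1: P_1 has equation -12x + 2y + 10z = -200.
Substitute r = (27, 8, -14) + t(-4, -3, 2) into the plane: -448 + 62t = -200, so t = 4.
Intersection: (27, 8, -14) + 4·(-4, -3, 2) = (11, -4, -6).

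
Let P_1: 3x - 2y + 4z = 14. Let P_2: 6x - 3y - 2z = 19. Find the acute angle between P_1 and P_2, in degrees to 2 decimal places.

64.88

cos θ = |n₁·n₂| / (|n₁||n₂|) = |16| / (√29 · √49).
θ = arccos(0.42445) ≈ 64.88°.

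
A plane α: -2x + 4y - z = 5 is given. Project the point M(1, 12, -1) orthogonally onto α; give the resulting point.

Foot = M − λn with λ = (n·M − d)/|n|² = (47 − 5)/21 = 2.
Foot = (1, 12, -1) − 2·(-2, 4, -1) = (5, 4, 1).

(5, 4, 1)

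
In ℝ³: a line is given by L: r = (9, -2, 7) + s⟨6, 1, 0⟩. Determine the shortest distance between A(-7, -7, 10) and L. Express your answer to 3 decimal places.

3.781

Taking (9, -2, 7) on L with direction v = (6, 1, 0): w = A − (9, -2, 7) = (-16, -5, 3), and w × v = (-3, 18, 14).
Distance = |w × v| / |v| = √529 / √37 ≈ 3.781.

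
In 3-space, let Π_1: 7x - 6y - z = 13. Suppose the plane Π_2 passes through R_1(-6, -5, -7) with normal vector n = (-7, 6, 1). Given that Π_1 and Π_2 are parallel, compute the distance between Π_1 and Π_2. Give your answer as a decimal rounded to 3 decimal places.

1.941

Π_2: n·r = n·R_1 gives -7x + 6y + z = 5.
Rescale Π_2 by 1/(-1): 7x - 6y - z = -5. Then distance = |13 − (-5)| / √86 ≈ 1.941.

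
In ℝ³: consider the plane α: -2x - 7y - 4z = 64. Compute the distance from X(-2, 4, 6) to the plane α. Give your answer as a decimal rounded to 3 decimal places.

13.483

n·X − d = (-2)·(-2) + (-7)·(4) + (-4)·(6) − 64 = -112; |n| = √69.
Distance = |-112| / √69 = 112/√69 ≈ 13.483.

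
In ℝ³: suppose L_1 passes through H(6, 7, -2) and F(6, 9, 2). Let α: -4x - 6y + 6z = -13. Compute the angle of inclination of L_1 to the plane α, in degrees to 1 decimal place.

16.6

A direction vector for L_1 is F − H = (0, 2, 4).
sin θ = |n·v| / (|n||v|) = |12| / (√88 · √20) = 0.28604.
θ ≈ 16.6°.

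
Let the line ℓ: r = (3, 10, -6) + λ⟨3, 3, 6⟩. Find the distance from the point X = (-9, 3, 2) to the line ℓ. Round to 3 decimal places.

Taking (3, 10, -6) on ℓ with direction v = (3, 3, 6): w = X − (3, 10, -6) = (-12, -7, 8), and w × v = (-66, 96, -15).
Distance = |w × v| / |v| = √13797 / √54 ≈ 15.984.

15.984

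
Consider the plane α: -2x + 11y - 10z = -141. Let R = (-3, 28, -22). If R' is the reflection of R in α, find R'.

(9, -38, 38)

λ = (n·R − d)/|n|² = (534 − (-141))/225 = 3.
Reflection = R − 2λn = (-3, 28, -22) − 6·(-2, 11, -10) = (9, -38, 38).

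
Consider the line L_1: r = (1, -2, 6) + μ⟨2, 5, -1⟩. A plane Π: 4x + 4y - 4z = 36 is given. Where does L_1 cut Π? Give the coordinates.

Substitute r = (1, -2, 6) + t(2, 5, -1) into the plane: -28 + 32t = 36, so t = 2.
Intersection: (1, -2, 6) + 2·(2, 5, -1) = (5, 8, 4).

(5, 8, 4)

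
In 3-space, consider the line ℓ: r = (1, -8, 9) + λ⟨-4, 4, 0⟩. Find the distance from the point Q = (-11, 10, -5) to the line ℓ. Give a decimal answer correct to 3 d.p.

14.629

Taking (1, -8, 9) on ℓ with direction v = (-4, 4, 0): w = Q − (1, -8, 9) = (-12, 18, -14), and w × v = (56, 56, 24).
Distance = |w × v| / |v| = √6848 / √32 ≈ 14.629.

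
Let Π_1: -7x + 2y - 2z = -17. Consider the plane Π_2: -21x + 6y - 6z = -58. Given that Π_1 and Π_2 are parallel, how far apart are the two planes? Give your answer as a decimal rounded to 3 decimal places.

Rescale Π_2 by 1/3: -7x + 2y - 2z = -58/3. Then distance = |-17 − (-58/3)| / √57 ≈ 0.309.

0.309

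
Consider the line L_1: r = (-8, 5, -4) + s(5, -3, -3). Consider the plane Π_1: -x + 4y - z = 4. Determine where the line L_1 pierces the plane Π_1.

(2, -1, -10)

Substitute r = (-8, 5, -4) + t(5, -3, -3) into the plane: 32 + (-14)t = 4, so t = 2.
Intersection: (-8, 5, -4) + 2·(5, -3, -3) = (2, -1, -10).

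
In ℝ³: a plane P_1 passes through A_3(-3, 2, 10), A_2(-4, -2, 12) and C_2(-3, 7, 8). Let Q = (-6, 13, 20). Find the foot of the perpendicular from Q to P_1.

(-10, 9, 10)

A_3A_2 = (-1, -4, 2), A_3C_2 = (0, 5, -2); a normal to P_1 is A_3A_2 × A_3C_2 = (-2, -2, -5).
Using A_3: P_1 has equation -2x - 2y - 5z = -48.
Foot = Q − λn with λ = (n·Q − d)/|n|² = (-114 − (-48))/33 = -2.
Foot = (-6, 13, 20) − (-2)·(-2, -2, -5) = (-10, 9, 10).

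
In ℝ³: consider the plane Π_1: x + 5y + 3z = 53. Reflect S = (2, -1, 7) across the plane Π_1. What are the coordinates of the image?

(4, 9, 13)

λ = (n·S − d)/|n|² = (18 − 53)/35 = -1.
Reflection = S − 2λn = (2, -1, 7) − (-2)·(1, 5, 3) = (4, 9, 13).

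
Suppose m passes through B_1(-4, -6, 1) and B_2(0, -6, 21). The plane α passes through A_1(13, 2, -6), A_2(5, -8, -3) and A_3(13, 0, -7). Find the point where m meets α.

A direction vector for m is B_2 − B_1 = (4, 0, 20).
A_1A_2 = (-8, -10, 3), A_1A_3 = (0, -2, -1); a normal to α is A_1A_2 × A_1A_3 = (16, -8, 16).
Using A_1: α has equation 16x - 8y + 16z = 96.
Substitute r = (-4, -6, 1) + t(4, 0, 20) into the plane: 0 + 384t = 96, so t = 1/4.
Intersection: (-4, -6, 1) + (1/4)·(4, 0, 20) = (-3, -6, 6).

(-3, -6, 6)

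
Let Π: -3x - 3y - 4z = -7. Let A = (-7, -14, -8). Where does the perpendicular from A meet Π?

Foot = A − λn with λ = (n·A − d)/|n|² = (95 − (-7))/34 = 3.
Foot = (-7, -14, -8) − 3·(-3, -3, -4) = (2, -5, 4).

(2, -5, 4)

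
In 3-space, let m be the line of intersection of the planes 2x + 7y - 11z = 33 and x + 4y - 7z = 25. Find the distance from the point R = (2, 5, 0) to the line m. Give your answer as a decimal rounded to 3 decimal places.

14.923

Direction of m: (2, 7, -11) × (1, 4, -7) = (-5, 3, 1).
A point on m: solving the two plane equations with x = -8 gives (-8, -4, -7).
Taking (-8, -4, -7) on m with direction v = (-5, 3, 1): w = R − (-8, -4, -7) = (10, 9, 7), and w × v = (-12, -45, 75).
Distance = |w × v| / |v| = √7794 / √35 ≈ 14.923.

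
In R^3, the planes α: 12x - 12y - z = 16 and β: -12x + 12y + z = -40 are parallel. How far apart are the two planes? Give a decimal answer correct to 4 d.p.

1.4118

Rescale β by 1/(-1): 12x - 12y - z = 40. Then distance = |16 − 40| / √289 ≈ 1.4118.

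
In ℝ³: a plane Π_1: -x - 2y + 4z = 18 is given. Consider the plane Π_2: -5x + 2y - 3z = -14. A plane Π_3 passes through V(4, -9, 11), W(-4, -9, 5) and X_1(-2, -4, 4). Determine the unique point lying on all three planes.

VW = (-8, 0, -6), VX_1 = (-6, 5, -7); a normal to Π_3 is VW × VX_1 = (30, -20, -40).
Using V: Π_3 has equation 30x - 20y - 40z = -140.
Solving the 3×3 linear system -x - 2y + 4z = 18, -5x + 2y - 3z = -14, 30x - 20y - 40z = -140 (e.g. by elimination or Cramer's rule, determinant = 880) gives (0, -1, 4).

(0, -1, 4)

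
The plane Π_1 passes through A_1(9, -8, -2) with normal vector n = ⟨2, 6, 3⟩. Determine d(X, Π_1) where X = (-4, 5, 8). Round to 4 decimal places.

11.7143

Π_1: n·r = n·A_1 gives 2x + 6y + 3z = -36.
n·X − d = (2)·(-4) + (6)·(5) + (3)·(8) − (-36) = 82; |n| = √49.
Distance = |82| / √49 = 82/√49 ≈ 11.7143.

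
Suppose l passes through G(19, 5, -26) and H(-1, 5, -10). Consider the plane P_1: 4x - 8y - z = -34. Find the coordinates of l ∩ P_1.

(-1, 5, -10)

A direction vector for l is H − G = (-20, 0, 16).
Substitute r = (19, 5, -26) + t(-20, 0, 16) into the plane: 62 + (-96)t = -34, so t = 1.
Intersection: (19, 5, -26) + 1·(-20, 0, 16) = (-1, 5, -10).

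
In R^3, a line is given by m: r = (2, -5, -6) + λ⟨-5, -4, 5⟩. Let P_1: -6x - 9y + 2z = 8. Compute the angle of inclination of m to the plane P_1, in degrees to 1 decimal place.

sin θ = |n·v| / (|n||v|) = |76| / (√121 · √66) = 0.85045.
θ ≈ 58.3°.

58.3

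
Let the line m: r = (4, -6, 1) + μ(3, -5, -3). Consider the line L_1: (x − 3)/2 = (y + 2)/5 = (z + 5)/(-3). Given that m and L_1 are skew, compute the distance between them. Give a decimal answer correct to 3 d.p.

4.289

L_1 has direction (2, 5, -3) through (3, -2, -5).
Common perpendicular direction n = (3, -5, -3) × (2, 5, -3) = (30, 3, 25).
With w = (3, -2, -5) − (4, -6, 1) = (-1, 4, -6), w · n = -168.
Distance = |w · n| / |n| = |-168| / √1534 ≈ 4.289.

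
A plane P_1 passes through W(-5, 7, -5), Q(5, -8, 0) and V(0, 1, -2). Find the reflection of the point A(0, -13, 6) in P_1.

(12, -9, -6)

WQ = (10, -15, 5), WV = (5, -6, 3); a normal to P_1 is WQ × WV = (-15, -5, 15).
Using W: P_1 has equation -15x - 5y + 15z = -35.
λ = (n·A − d)/|n|² = (155 − (-35))/475 = 2/5.
Reflection = A − 2λn = (0, -13, 6) − (4/5)·(-15, -5, 15) = (12, -9, -6).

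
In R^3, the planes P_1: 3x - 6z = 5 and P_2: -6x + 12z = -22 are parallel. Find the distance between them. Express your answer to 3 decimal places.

0.894

Rescale P_2 by 1/(-2): 3x - 6z = 11. Then distance = |5 − 11| / √45 ≈ 0.894.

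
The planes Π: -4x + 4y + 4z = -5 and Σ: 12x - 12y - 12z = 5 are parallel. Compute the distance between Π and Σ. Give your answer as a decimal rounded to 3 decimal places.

0.481

Rescale Σ by 1/(-3): -4x + 4y + 4z = -5/3. Then distance = |-5 − (-5/3)| / √48 ≈ 0.481.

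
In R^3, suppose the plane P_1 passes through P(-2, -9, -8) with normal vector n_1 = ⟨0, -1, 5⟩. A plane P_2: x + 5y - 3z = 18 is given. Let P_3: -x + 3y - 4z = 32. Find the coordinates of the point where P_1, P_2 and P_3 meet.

(-5, 1, -6)

P_1: n_1·r = n_1·P gives -y + 5z = -31.
Solving the 3×3 linear system -y + 5z = -31, x + 5y - 3z = 18, -x + 3y - 4z = 32 (e.g. by elimination or Cramer's rule, determinant = 33) gives (-5, 1, -6).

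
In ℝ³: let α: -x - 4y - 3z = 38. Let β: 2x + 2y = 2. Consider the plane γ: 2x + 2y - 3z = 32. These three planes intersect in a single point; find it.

(4, -3, -10)

Solving the 3×3 linear system -x - 4y - 3z = 38, 2x + 2y = 2, 2x + 2y - 3z = 32 (e.g. by elimination or Cramer's rule, determinant = -18) gives (4, -3, -10).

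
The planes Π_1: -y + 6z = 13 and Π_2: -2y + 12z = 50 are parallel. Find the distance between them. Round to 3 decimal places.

Rescale Π_2 by 1/2: -y + 6z = 25. Then distance = |13 − 25| / √37 ≈ 1.973.

1.973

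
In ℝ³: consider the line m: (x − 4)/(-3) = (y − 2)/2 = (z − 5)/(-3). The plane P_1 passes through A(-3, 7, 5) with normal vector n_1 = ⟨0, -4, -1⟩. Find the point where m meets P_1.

m has direction (-3, 2, -3) through (4, 2, 5).
P_1: n_1·r = n_1·A gives -4y - z = -33.
Substitute r = (4, 2, 5) + t(-3, 2, -3) into the plane: -13 + (-5)t = -33, so t = 4.
Intersection: (4, 2, 5) + 4·(-3, 2, -3) = (-8, 10, -7).

(-8, 10, -7)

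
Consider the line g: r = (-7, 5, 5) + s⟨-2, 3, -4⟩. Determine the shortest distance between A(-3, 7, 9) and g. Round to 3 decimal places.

4.983

Taking (-7, 5, 5) on g with direction v = (-2, 3, -4): w = A − (-7, 5, 5) = (4, 2, 4), and w × v = (-20, 8, 16).
Distance = |w × v| / |v| = √720 / √29 ≈ 4.983.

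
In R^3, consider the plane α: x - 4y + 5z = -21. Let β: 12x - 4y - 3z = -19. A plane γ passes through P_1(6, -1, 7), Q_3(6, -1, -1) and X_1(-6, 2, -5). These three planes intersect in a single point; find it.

P_1Q_3 = (0, 0, -8), P_1X_1 = (-12, 3, -12); a normal to γ is P_1Q_3 × P_1X_1 = (24, 96, 0).
Using P_1: γ has equation 24x + 96y = 48.
Solving the 3×3 linear system x - 4y + 5z = -21, 12x - 4y - 3z = -19, 24x + 96y = 48 (e.g. by elimination or Cramer's rule, determinant = 6816) gives (-2, 1, -3).

(-2, 1, -3)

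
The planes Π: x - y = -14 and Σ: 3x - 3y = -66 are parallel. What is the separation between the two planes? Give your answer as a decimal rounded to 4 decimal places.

5.6569

Rescale Σ by 1/3: x - y = -22. Then distance = |-14 − (-22)| / √2 ≈ 5.6569.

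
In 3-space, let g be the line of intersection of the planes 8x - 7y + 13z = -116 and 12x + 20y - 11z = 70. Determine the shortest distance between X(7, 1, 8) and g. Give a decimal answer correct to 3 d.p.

Direction of g: (8, -7, 13) × (12, 20, -11) = (-183, 244, 244).
A point on g: solving the two plane equations with x = 0 gives (0, -2, -10).
Taking (0, -2, -10) on g with direction v = (-183, 244, 244): w = X − (0, -2, -10) = (7, 3, 18), and w × v = (-3660, -5002, 2257).
Distance = |w × v| / |v| = √43509653 / √152561 ≈ 16.888.

16.888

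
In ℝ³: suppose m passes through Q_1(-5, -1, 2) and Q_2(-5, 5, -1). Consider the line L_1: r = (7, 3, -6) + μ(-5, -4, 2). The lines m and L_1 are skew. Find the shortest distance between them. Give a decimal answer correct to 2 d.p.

5.37

A direction vector for m is Q_2 − Q_1 = (0, 6, -3).
Common perpendicular direction n = (0, 6, -3) × (-5, -4, 2) = (0, 15, 30).
With w = (7, 3, -6) − (-5, -1, 2) = (12, 4, -8), w · n = -180.
Distance = |w · n| / |n| = |-180| / √1125 ≈ 5.37.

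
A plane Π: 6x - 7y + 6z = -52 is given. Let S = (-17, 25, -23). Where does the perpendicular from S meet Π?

(1, 4, -5)

Foot = S − λn with λ = (n·S − d)/|n|² = (-415 − (-52))/121 = -3.
Foot = (-17, 25, -23) − (-3)·(6, -7, 6) = (1, 4, -5).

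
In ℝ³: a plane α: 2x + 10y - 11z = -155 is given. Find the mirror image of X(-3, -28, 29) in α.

(5, 12, -15)

λ = (n·X − d)/|n|² = (-605 − (-155))/225 = -2.
Reflection = X − 2λn = (-3, -28, 29) − (-4)·(2, 10, -11) = (5, 12, -15).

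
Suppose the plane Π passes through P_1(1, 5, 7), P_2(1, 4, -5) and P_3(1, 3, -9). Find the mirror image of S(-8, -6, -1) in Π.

(10, -6, -1)

P_1P_2 = (0, -1, -12), P_1P_3 = (0, -2, -16); a normal to Π is P_1P_2 × P_1P_3 = (-8, 0, 0).
Using P_1: Π has equation -8x = -8.
λ = (n·S − d)/|n|² = (64 − (-8))/64 = 9/8.
Reflection = S − 2λn = (-8, -6, -1) − (9/4)·(-8, 0, 0) = (10, -6, -1).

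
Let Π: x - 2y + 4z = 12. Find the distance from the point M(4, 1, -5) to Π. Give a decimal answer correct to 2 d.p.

n·M − d = (1)·(4) + (-2)·(1) + (4)·(-5) − 12 = -30; |n| = √21.
Distance = |-30| / √21 = 30/√21 ≈ 6.55.

6.55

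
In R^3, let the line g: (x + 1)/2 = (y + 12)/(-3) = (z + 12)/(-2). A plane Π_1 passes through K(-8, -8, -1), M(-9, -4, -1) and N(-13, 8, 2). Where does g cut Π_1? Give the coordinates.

(-9, 0, -4)

g has direction (2, -3, -2) through (-1, -12, -12).
KM = (-1, 4, 0), KN = (-5, 16, 3); a normal to Π_1 is KM × KN = (12, 3, 4).
Using K: Π_1 has equation 12x + 3y + 4z = -124.
Substitute r = (-1, -12, -12) + t(2, -3, -2) into the plane: -96 + 7t = -124, so t = -4.
Intersection: (-1, -12, -12) + (-4)·(2, -3, -2) = (-9, 0, -4).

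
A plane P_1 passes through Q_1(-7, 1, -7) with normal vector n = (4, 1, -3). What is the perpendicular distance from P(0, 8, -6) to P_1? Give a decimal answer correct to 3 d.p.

6.276

P_1: n·r = n·Q_1 gives 4x + y - 3z = -6.
n·P − d = (4)·(0) + (1)·(8) + (-3)·(-6) − (-6) = 32; |n| = √26.
Distance = |32| / √26 = 32/√26 ≈ 6.276.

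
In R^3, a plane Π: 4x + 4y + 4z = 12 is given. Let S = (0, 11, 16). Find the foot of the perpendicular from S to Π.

Foot = S − λn with λ = (n·S − d)/|n|² = (108 − 12)/48 = 2.
Foot = (0, 11, 16) − 2·(4, 4, 4) = (-8, 3, 8).

(-8, 3, 8)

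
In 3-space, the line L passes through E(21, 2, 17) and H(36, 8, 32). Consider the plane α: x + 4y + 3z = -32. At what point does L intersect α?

(1, -6, -3)

A direction vector for L is H − E = (15, 6, 15).
Substitute r = (21, 2, 17) + t(15, 6, 15) into the plane: 80 + 84t = -32, so t = -4/3.
Intersection: (21, 2, 17) + (-4/3)·(15, 6, 15) = (1, -6, -3).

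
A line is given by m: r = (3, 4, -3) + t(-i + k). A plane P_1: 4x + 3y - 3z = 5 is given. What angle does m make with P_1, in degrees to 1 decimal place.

sin θ = |n·v| / (|n||v|) = |-7| / (√34 · √2) = 0.84887.
θ ≈ 58.1°.

58.1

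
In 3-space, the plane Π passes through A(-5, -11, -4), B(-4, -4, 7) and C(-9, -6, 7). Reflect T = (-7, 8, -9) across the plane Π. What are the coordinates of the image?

AB = (1, 7, 11), AC = (-4, 5, 11); a normal to Π is AB × AC = (22, -55, 33).
Using A: Π has equation 22x - 55y + 33z = 363.
λ = (n·T − d)/|n|² = (-891 − 363)/4598 = -3/11.
Reflection = T − 2λn = (-7, 8, -9) − (-6/11)·(22, -55, 33) = (5, -22, 9).

(5, -22, 9)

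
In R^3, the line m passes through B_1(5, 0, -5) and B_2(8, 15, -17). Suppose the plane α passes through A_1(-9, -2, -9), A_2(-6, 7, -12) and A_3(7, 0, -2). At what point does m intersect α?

A direction vector for m is B_2 − B_1 = (3, 15, -12).
A_1A_2 = (3, 9, -3), A_1A_3 = (16, 2, 7); a normal to α is A_1A_2 × A_1A_3 = (69, -69, -138).
Using A_1: α has equation 69x - 69y - 138z = 759.
Substitute r = (5, 0, -5) + t(3, 15, -12) into the plane: 1035 + 828t = 759, so t = -1/3.
Intersection: (5, 0, -5) + (-1/3)·(3, 15, -12) = (4, -5, -1).

(4, -5, -1)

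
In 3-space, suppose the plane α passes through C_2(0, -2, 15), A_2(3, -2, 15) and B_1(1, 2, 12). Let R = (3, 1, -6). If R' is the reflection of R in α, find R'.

(3, 19, 18)

C_2A_2 = (3, 0, 0), C_2B_1 = (1, 4, -3); a normal to α is C_2A_2 × C_2B_1 = (0, 9, 12).
Using C_2: α has equation 9y + 12z = 162.
λ = (n·R − d)/|n|² = (-63 − 162)/225 = -1.
Reflection = R − 2λn = (3, 1, -6) − (-2)·(0, 9, 12) = (3, 19, 18).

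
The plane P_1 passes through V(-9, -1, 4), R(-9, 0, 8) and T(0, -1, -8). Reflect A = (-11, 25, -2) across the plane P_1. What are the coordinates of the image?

VR = (0, 1, 4), VT = (9, 0, -12); a normal to P_1 is VR × VT = (-12, 36, -9).
Using V: P_1 has equation -12x + 36y - 9z = 36.
λ = (n·A − d)/|n|² = (1050 − 36)/1521 = 2/3.
Reflection = A − 2λn = (-11, 25, -2) − (4/3)·(-12, 36, -9) = (5, -23, 10).

(5, -23, 10)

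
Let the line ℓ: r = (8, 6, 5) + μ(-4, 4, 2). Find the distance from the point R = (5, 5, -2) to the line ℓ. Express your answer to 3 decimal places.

Taking (8, 6, 5) on ℓ with direction v = (-4, 4, 2): w = R − (8, 6, 5) = (-3, -1, -7), and w × v = (26, 34, -16).
Distance = |w × v| / |v| = √2088 / √36 ≈ 7.616.

7.616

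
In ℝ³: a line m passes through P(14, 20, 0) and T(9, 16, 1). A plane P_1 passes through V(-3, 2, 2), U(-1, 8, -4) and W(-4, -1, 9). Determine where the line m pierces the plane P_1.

(-1, 8, 3)

A direction vector for m is T − P = (-5, -4, 1).
VU = (2, 6, -6), VW = (-1, -3, 7); a normal to P_1 is VU × VW = (24, -8, 0).
Using V: P_1 has equation 24x - 8y = -88.
Substitute r = (14, 20, 0) + t(-5, -4, 1) into the plane: 176 + (-88)t = -88, so t = 3.
Intersection: (14, 20, 0) + 3·(-5, -4, 1) = (-1, 8, 3).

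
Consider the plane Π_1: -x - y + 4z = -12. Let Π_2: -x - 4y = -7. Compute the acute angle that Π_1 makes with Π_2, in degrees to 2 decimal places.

cos θ = |n₁·n₂| / (|n₁||n₂|) = |5| / (√18 · √17).
θ = arccos(0.28583) ≈ 73.39°.

73.39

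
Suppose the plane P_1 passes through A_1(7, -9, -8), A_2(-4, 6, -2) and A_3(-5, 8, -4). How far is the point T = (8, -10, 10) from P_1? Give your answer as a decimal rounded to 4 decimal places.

A_1A_2 = (-11, 15, 6), A_1A_3 = (-12, 17, 4); a normal to P_1 is A_1A_2 × A_1A_3 = (-42, -28, -7).
Using A_1: P_1 has equation -42x - 28y - 7z = 14.
n·T − d = (-42)·(8) + (-28)·(-10) + (-7)·(10) − 14 = -140; |n| = √2597.
Distance = |-140| / √2597 = 140/√2597 ≈ 2.7472.

2.7472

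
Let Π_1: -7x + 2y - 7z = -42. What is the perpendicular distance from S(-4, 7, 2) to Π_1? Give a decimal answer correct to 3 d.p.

6.931

n·S − d = (-7)·(-4) + (2)·(7) + (-7)·(2) − (-42) = 70; |n| = √102.
Distance = |70| / √102 = 70/√102 ≈ 6.931.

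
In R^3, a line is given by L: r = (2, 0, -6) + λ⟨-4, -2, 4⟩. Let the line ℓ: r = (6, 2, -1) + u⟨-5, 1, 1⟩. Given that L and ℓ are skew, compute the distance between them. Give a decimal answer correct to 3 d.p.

5.704

Common perpendicular direction n = (-4, -2, 4) × (-5, 1, 1) = (-6, -16, -14).
With w = (6, 2, -1) − (2, 0, -6) = (4, 2, 5), w · n = -126.
Distance = |w · n| / |n| = |-126| / √488 ≈ 5.704.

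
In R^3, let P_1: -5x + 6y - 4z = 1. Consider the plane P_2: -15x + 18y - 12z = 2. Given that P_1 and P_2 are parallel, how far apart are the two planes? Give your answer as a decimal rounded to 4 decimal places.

Rescale P_2 by 1/3: -5x + 6y - 4z = 2/3. Then distance = |1 − (2/3)| / √77 ≈ 0.0380.

0.0380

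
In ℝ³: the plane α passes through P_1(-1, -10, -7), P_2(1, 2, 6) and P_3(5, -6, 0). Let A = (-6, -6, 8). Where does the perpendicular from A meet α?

(-3, 0, 2)

P_1P_2 = (2, 12, 13), P_1P_3 = (6, 4, 7); a normal to α is P_1P_2 × P_1P_3 = (32, 64, -64).
Using P_1: α has equation 32x + 64y - 64z = -224.
Foot = A − λn with λ = (n·A − d)/|n|² = (-1088 − (-224))/9216 = -3/32.
Foot = (-6, -6, 8) − (-3/32)·(32, 64, -64) = (-3, 0, 2).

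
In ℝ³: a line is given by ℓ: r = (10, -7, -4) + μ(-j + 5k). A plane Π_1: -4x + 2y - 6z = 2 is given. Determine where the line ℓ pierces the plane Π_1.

Substitute r = (10, -7, -4) + t(0, -1, 5) into the plane: -30 + (-32)t = 2, so t = -1.
Intersection: (10, -7, -4) + (-1)·(0, -1, 5) = (10, -6, -9).

(10, -6, -9)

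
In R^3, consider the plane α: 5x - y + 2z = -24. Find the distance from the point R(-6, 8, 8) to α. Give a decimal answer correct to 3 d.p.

n·R − d = (5)·(-6) + (-1)·(8) + (2)·(8) − (-24) = 2; |n| = √30.
Distance = |2| / √30 = 2/√30 ≈ 0.365.

0.365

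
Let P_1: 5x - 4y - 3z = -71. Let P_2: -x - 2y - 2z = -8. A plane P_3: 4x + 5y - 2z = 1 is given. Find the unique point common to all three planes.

Solving the 3×3 linear system 5x - 4y - 3z = -71, -x - 2y - 2z = -8, 4x + 5y - 2z = 1 (e.g. by elimination or Cramer's rule, determinant = 101) gives (-8, 7, 1).

(-8, 7, 1)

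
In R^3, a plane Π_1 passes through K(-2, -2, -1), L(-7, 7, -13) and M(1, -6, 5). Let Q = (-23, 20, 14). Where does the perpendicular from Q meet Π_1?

(-5, 2, -7)

KL = (-5, 9, -12), KM = (3, -4, 6); a normal to Π_1 is KL × KM = (6, -6, -7).
Using K: Π_1 has equation 6x - 6y - 7z = 7.
Foot = Q − λn with λ = (n·Q − d)/|n|² = (-356 − 7)/121 = -3.
Foot = (-23, 20, 14) − (-3)·(6, -6, -7) = (-5, 2, -7).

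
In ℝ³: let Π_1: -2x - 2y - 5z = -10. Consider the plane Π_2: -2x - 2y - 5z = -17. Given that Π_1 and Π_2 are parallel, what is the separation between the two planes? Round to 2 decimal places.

Same normal n = (-2, -2, -5) with |n| = √33; distance = |-10 − (-17)| / |n| = 7/√33 ≈ 1.22.

1.22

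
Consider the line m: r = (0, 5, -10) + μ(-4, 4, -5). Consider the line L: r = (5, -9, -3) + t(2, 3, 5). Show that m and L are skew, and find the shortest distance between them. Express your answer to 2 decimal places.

Common perpendicular direction n = (-4, 4, -5) × (2, 3, 5) = (35, 10, -20).
With w = (5, -9, -3) − (0, 5, -10) = (5, -14, 7), w · n = -105.
Since n ≠ 0 the lines are not parallel, and w · n = -105 ≠ 0 so they do not intersect; hence they are skew.
Distance = |w · n| / |n| = |-105| / √1725 ≈ 2.53.

2.53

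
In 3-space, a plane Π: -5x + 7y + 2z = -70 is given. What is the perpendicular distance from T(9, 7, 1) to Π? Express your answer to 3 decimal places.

8.605

n·T − d = (-5)·(9) + (7)·(7) + (2)·(1) − (-70) = 76; |n| = √78.
Distance = |76| / √78 = 76/√78 ≈ 8.605.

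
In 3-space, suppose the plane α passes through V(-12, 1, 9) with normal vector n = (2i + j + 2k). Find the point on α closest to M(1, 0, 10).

α: n·r = n·V gives 2x + y + 2z = -5.
Foot = M − λn with λ = (n·M − d)/|n|² = (22 − (-5))/9 = 3.
Foot = (1, 0, 10) − 3·(2, 1, 2) = (-5, -3, 4).

(-5, -3, 4)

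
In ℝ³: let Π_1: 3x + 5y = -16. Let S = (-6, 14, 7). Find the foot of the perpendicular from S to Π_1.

Foot = S − λn with λ = (n·S − d)/|n|² = (52 − (-16))/34 = 2.
Foot = (-6, 14, 7) − 2·(3, 5, 0) = (-12, 4, 7).

(-12, 4, 7)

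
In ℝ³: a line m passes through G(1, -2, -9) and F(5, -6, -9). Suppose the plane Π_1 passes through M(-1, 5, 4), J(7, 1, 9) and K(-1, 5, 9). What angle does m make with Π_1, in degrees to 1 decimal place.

A direction vector for m is F − G = (4, -4, 0).
MJ = (8, -4, 5), MK = (0, 0, 5); a normal to Π_1 is MJ × MK = (-20, -40, 0).
Using M: Π_1 has equation -20x - 40y = -180.
sin θ = |n·v| / (|n||v|) = |80| / (√2000 · √32) = 0.31623.
θ ≈ 18.4°.

18.4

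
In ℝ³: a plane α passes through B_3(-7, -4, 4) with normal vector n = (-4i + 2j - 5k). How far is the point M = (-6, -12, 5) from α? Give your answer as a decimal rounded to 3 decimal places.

3.727

α: n·r = n·B_3 gives -4x + 2y - 5z = 0.
n·M − d = (-4)·(-6) + (2)·(-12) + (-5)·(5) − 0 = -25; |n| = √45.
Distance = |-25| / √45 = 25/√45 ≈ 3.727.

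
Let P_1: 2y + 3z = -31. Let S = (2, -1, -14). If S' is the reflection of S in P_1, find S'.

λ = (n·S − d)/|n|² = (-44 − (-31))/13 = -1.
Reflection = S − 2λn = (2, -1, -14) − (-2)·(0, 2, 3) = (2, 3, -8).

(2, 3, -8)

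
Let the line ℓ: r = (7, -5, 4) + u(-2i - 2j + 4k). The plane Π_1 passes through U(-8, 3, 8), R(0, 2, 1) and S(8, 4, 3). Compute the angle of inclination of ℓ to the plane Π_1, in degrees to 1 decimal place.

UR = (8, -1, -7), US = (16, 1, -5); a normal to Π_1 is UR × US = (12, -72, 24).
Using U: Π_1 has equation 12x - 72y + 24z = -120.
sin θ = |n·v| / (|n||v|) = |216| / (√5904 · √24) = 0.57382.
θ ≈ 35.0°.

35.0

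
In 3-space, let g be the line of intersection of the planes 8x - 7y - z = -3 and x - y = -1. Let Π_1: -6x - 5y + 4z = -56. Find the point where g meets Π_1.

Direction of g: (8, -7, -1) × (1, -1, 0) = (-1, -1, -1).
A point on g: solving the two plane equations with x = 3 gives (3, 4, -1).
Substitute r = (3, 4, -1) + t(-1, -1, -1) into the plane: -42 + 7t = -56, so t = -2.
Intersection: (3, 4, -1) + (-2)·(-1, -1, -1) = (5, 6, 1).

(5, 6, 1)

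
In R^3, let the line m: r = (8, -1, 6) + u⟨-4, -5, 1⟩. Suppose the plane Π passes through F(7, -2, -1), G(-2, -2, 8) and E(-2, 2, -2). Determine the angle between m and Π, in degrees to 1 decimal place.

FG = (-9, 0, 9), FE = (-9, 4, -1); a normal to Π is FG × FE = (-36, -90, -36).
Using F: Π has equation -36x - 90y - 36z = -36.
sin θ = |n·v| / (|n||v|) = |558| / (√10692 · √42) = 0.83268.
θ ≈ 56.4°.

56.4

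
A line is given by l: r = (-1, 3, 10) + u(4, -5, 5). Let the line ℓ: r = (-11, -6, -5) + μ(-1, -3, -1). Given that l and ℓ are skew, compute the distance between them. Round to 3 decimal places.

2.436

Common perpendicular direction n = (4, -5, 5) × (-1, -3, -1) = (20, -1, -17).
With w = (-11, -6, -5) − (-1, 3, 10) = (-10, -9, -15), w · n = 64.
Distance = |w · n| / |n| = |64| / √690 ≈ 2.436.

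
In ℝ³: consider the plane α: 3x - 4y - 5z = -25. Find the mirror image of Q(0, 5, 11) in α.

λ = (n·Q − d)/|n|² = (-75 − (-25))/50 = -1.
Reflection = Q − 2λn = (0, 5, 11) − (-2)·(3, -4, -5) = (6, -3, 1).

(6, -3, 1)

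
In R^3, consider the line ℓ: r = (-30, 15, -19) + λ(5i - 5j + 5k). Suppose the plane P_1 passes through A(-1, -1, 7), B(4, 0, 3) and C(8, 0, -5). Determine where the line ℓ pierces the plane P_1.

AB = (5, 1, -4), AC = (9, 1, -12); a normal to P_1 is AB × AC = (-8, 24, -4).
Using A: P_1 has equation -8x + 24y - 4z = -44.
Substitute r = (-30, 15, -19) + t(5, -5, 5) into the plane: 676 + (-180)t = -44, so t = 4.
Intersection: (-30, 15, -19) + 4·(5, -5, 5) = (-10, -5, 1).

(-10, -5, 1)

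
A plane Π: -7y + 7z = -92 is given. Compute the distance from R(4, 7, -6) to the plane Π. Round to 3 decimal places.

0.101

n·R − d = (0)·(4) + (-7)·(7) + (7)·(-6) − (-92) = 1; |n| = √98.
Distance = |1| / √98 = 1/√98 ≈ 0.101.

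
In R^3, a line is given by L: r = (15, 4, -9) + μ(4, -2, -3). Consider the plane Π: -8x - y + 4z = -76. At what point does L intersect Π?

Substitute r = (15, 4, -9) + t(4, -2, -3) into the plane: -160 + (-42)t = -76, so t = -2.
Intersection: (15, 4, -9) + (-2)·(4, -2, -3) = (7, 8, -3).

(7, 8, -3)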